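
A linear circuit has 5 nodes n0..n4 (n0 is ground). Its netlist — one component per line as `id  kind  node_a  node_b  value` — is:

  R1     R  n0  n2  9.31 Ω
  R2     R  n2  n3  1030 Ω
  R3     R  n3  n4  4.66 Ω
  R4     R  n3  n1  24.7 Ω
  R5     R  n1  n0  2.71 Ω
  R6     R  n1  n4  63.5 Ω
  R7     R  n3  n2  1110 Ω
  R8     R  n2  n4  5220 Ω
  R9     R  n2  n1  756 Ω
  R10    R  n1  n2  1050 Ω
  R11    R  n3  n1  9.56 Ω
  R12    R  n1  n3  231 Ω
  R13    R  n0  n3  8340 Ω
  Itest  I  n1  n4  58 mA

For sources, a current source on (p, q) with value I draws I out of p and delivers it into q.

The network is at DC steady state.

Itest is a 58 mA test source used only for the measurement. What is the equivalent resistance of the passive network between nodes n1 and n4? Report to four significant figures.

R_eq = 9.552 Ω

Apply KCL at each of the 4 non-ground nodes and solve the resulting linear system.
Node n1: branches {R4, R5, R6, R9, R10, R11, R12, Itest} → V_1 = -0.001943
Node n2: branches {R1, R2, R7, R8, R9, R10} → V_2 = 0.006316
Node n3: branches {R2, R3, R4, R7, R11, R12, R13} → V_3 = 0.3229
Node n4: branches {R3, R6, R8, Itest} → V_4 = 0.5521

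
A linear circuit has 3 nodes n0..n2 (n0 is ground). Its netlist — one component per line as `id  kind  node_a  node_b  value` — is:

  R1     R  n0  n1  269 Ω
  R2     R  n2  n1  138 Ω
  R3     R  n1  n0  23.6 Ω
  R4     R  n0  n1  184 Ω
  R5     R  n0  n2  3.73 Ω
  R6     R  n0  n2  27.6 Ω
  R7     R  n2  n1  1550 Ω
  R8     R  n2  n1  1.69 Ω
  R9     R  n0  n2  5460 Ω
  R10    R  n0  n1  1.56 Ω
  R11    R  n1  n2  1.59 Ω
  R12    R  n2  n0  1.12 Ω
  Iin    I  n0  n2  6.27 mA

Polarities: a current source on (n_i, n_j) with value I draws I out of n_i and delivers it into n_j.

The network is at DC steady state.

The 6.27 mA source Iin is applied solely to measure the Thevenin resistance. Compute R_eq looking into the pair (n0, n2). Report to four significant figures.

R_eq = 0.6097 Ω

MNA unknowns: 2 node voltages V₁..V_2
R1: Y=0.003717 on G[0,1]
R2: Y=0.007246 on G[2,1]
R3: Y=0.04237 on G[1,0]
R4: Y=0.005435 on G[0,1]
R5: Y=0.2681 on G[0,2]
R6: Y=0.03623 on G[0,2]
R7: Y=0.0006452 on G[2,1]
R8: Y=0.5917 on G[2,1]
R9: Y=0.0001832 on G[0,2]
R10: Y=0.6410 on G[0,1]
R11: Y=0.6289 on G[1,2]
R12: Y=0.8929 on G[2,0]
Iin: z[0]−=0.00627, z[2]+=0.00627
solve → V1=0.002445, V2=0.003823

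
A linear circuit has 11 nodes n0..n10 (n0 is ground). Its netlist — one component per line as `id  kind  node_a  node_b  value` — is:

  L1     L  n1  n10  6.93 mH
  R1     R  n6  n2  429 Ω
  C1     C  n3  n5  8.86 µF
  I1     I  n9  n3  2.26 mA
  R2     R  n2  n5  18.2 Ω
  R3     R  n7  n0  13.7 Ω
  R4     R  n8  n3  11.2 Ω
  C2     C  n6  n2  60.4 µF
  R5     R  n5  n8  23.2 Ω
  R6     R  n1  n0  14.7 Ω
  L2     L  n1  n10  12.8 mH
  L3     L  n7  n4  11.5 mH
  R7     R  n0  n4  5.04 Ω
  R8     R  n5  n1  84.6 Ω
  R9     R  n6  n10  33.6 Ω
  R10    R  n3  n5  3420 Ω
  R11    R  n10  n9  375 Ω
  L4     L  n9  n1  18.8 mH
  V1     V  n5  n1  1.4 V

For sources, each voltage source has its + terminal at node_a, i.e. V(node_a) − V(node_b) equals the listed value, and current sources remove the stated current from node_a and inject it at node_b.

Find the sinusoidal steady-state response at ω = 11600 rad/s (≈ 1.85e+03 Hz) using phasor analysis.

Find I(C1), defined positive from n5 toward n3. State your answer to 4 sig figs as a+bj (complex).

-0.002089-0.0005969j A

Element admittances at ω=11600 rad/s:
  Y(L1) = 0.000-0.01244j S between n1,n10
  Y(R1) = 0.002331+0.000j S between n6,n2
  Y(C1) = 0.000+0.1028j S between n3,n5
  I1: injects 0.00226 A into n3 (from n9)
  Y(R2) = 0.05495+0.000j S between n2,n5
  Y(R3) = 0.07299+0.000j S between n7,n0
  Y(R4) = 0.08929+0.000j S between n8,n3
  Y(C2) = 0.000+0.7006j S between n6,n2
  Y(R5) = 0.04310+0.000j S between n5,n8
  Y(R6) = 0.06803+0.000j S between n1,n0
  Y(L2) = 0.000-0.006735j S between n1,n10
  Y(L3) = 0.000-0.007496j S between n7,n4
  Y(R7) = 0.1984+0.000j S between n0,n4
  Y(R8) = 0.01182+0.000j S between n5,n1
  Y(R9) = 0.02976+0.000j S between n6,n10
  Y(R10) = 0.0002924+0.000j S between n3,n5
  Y(R11) = 0.002667+0.000j S between n10,n9
  Y(L4) = 0.000-0.004585j S between n9,n1
  V1: constraint V(n5)−V(n1) = 1.4
Assemble and solve the 11×11 MNA system:
  V(n1)=0.000+0.000j  V(n2)=1.138+0.2083j  V(n3)=1.406-0.02033j  V(n4)=0.000+0.000j  V(n5)=1.400+0.000j  V(n6)=1.155+0.2289j  V(n7)=0.000+0.000j  V(n8)=1.404-0.01371j  V(n9)=-0.3111+0.07845j  V(n10)=0.6713+0.6134j
  i(V1)=-0.02867+0.01144j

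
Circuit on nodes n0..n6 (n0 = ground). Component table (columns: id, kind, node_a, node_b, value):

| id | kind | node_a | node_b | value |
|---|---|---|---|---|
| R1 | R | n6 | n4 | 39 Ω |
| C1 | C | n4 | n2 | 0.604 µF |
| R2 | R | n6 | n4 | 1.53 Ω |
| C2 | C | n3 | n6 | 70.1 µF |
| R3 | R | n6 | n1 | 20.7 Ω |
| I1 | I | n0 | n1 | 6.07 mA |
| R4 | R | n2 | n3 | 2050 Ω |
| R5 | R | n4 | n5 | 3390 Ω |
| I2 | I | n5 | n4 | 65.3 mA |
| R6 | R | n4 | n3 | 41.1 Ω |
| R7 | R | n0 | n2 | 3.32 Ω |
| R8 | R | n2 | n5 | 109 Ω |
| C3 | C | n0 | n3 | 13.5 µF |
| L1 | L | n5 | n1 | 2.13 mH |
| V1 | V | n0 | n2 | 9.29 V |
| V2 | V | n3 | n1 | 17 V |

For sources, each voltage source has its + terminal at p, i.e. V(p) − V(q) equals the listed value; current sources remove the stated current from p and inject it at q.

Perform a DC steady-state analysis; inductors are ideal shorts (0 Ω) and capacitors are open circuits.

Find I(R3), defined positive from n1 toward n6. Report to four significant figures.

Element admittances at DC:
  Y(R1) = 0.02564 S between n6,n4
  Y(C1) = 0.000 S between n4,n2
  Y(R2) = 0.6536 S between n6,n4
  Y(C2) = 0.000 S between n3,n6
  Y(R3) = 0.04831 S between n6,n1
  I1: injects 0.00607 A into n1 (from n0)
  Y(R4) = 0.0004878 S between n2,n3
  Y(R5) = 0.0002950 S between n4,n5
  I2: injects 0.0653 A into n4 (from n5)
  Y(R6) = 0.02433 S between n4,n3
  Y(R7) = 0.3012 S between n0,n2
  Y(R8) = 0.009174 S between n2,n5
  Y(C3) = 0.000 S between n0,n3
  L1: short n5↔n1 (DC inductor)
  V1: constraint V(n0)−V(n2) = 9.29
  V2: constraint V(n3)−V(n1) = 17
Assemble and solve the 9×9 MNA system:
  V(n1)=-9.520  V(n2)=-9.290  V(n3)=7.480  V(n4)=-2.651  V(n5)=-9.520  V(n6)=-3.108
  i(L1)=-0.06116  i(V1)=-2.804  i(V2)=-0.2547

-0.3098 A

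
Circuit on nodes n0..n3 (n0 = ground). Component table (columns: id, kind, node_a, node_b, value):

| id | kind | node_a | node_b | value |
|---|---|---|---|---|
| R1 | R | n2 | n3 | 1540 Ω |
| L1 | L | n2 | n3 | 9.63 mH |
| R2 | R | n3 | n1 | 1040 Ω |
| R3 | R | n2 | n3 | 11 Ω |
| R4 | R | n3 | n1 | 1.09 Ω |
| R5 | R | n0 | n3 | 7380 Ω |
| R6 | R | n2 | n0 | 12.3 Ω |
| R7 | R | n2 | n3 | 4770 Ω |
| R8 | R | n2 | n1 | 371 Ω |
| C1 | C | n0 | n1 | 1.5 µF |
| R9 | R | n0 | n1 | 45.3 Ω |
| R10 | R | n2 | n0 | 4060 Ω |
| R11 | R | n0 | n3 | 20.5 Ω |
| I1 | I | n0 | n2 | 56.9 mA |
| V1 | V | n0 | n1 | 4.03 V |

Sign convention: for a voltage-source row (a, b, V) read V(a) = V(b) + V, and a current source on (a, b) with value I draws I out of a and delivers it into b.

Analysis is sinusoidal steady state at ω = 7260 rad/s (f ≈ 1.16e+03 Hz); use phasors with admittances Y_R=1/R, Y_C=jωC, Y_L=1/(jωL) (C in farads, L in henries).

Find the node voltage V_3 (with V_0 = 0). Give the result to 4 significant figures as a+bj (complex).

Apply KCL at each of the 3 non-ground nodes and solve the resulting linear system.
Node n1: branches {R2, R4, R8, C1, R9, V1} → V_1 = -4.030+0.000j
Node n2: branches {R1, L1, R3, R6, R7, R8, R10, I1} → V_2 = -1.647+0.1545j
Node n3: branches {R1, L1, R2, R3, R4, R5, R7, R11} → V_3 = -3.635-0.01346j
Source currents: i(V1)=-0.4580-0.03194j

-3.635-0.01346j V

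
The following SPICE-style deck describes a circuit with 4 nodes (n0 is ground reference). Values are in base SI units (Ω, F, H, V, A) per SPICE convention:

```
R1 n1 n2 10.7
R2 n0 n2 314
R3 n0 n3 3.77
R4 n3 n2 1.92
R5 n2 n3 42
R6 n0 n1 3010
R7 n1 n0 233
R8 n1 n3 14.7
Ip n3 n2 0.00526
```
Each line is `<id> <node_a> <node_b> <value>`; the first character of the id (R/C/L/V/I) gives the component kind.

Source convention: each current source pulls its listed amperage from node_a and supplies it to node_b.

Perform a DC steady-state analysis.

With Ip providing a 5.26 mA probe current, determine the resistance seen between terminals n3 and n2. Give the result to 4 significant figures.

R_eq = 1.699 Ω

MNA unknowns: 3 node voltages V₁..V_3
R1: Y=0.09346 on G[1,2]
R2: Y=0.003185 on G[0,2]
R3: Y=0.2653 on G[0,3]
R4: Y=0.5208 on G[3,2]
R5: Y=0.02381 on G[2,3]
R6: Y=0.0003322 on G[0,1]
R7: Y=0.004292 on G[1,0]
R8: Y=0.06803 on G[1,3]
Ip: z[3]−=0.00526, z[2]+=0.00526
solve → V1=0.004844, V2=0.008747, V3=-0.0001895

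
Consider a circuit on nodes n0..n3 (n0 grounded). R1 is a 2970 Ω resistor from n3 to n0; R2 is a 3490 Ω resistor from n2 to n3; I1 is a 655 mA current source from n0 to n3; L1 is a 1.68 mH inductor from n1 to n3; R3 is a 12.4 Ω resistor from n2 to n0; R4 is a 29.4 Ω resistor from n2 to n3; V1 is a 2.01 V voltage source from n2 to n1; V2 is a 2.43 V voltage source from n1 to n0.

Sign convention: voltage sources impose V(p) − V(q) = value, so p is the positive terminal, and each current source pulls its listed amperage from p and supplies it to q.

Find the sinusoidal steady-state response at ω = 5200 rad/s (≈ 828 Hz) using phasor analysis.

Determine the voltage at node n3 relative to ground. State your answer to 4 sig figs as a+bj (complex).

MNA unknowns: 3 node voltages V₁..V_3 plus 2 source currents (V1, V2)
R1: Y=0.0003367+0.000j on G[3,0]
R2: Y=0.0002865+0.000j on G[2,3]
I1: z[0]−=0.655, z[3]+=0.655
L1: Y=0.000-0.1145j on G[1,3]
R3: Y=0.08065+0.000j on G[2,0]
R4: Y=0.03401+0.000j on G[2,3]
V1: row V2−V1=2.01, i_V1 at 2,1
V2: row V1−V0=2.43, i_V2 at 1,0
solve → V1=2.430+0.000j, V2=4.440+0.000j, V3=4.181+5.787j
aux → i_V1=-0.3669+0.1985j, i_V2=0.2955-0.001949j

4.181+5.787j V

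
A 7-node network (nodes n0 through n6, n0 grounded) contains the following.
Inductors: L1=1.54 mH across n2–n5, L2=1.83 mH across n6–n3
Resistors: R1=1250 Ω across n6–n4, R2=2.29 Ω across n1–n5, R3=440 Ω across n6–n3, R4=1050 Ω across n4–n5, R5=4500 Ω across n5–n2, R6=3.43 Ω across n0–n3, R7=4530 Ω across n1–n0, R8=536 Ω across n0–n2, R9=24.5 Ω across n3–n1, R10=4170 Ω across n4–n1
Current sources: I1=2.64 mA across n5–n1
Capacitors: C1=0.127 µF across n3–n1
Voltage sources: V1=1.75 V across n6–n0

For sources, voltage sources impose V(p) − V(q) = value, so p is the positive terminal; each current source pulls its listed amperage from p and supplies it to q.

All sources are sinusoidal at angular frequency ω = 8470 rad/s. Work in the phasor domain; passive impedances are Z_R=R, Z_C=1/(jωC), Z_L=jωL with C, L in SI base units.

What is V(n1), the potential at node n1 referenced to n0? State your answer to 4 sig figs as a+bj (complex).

0.1095-0.3395j V

Element admittances at ω=8470 rad/s:
  Y(L1) = 0.000-0.07666j S between n2,n5
  Y(R1) = 0.0008000+0.000j S between n6,n4
  Y(L2) = 0.000-0.06452j S between n6,n3
  Y(R2) = 0.4367+0.000j S between n1,n5
  Y(R3) = 0.002273+0.000j S between n6,n3
  Y(R4) = 0.0009524+0.000j S between n4,n5
  Y(R5) = 0.0002222+0.000j S between n5,n2
  Y(R6) = 0.2915+0.000j S between n0,n3
  Y(R7) = 0.0002208+0.000j S between n1,n0
  I1: injects 0.00264 A into n1 (from n5)
  Y(C1) = 0.000+0.001076j S between n3,n1
  Y(R8) = 0.001866+0.000j S between n0,n2
  Y(R9) = 0.04082+0.000j S between n3,n1
  Y(R10) = 0.0002398+0.000j S between n4,n1
  V1: constraint V(n6)−V(n0) = 1.75
Assemble and solve the 7×7 MNA system:
  V(n1)=0.1095-0.3395j  V(n2)=0.09623-0.3401j  V(n3)=0.09468-0.3605j  V(n4)=0.7659-0.2024j  V(n5)=0.1045-0.3378j  V(n6)=1.750+0.000j
  i(V1)=-0.02781+0.1058j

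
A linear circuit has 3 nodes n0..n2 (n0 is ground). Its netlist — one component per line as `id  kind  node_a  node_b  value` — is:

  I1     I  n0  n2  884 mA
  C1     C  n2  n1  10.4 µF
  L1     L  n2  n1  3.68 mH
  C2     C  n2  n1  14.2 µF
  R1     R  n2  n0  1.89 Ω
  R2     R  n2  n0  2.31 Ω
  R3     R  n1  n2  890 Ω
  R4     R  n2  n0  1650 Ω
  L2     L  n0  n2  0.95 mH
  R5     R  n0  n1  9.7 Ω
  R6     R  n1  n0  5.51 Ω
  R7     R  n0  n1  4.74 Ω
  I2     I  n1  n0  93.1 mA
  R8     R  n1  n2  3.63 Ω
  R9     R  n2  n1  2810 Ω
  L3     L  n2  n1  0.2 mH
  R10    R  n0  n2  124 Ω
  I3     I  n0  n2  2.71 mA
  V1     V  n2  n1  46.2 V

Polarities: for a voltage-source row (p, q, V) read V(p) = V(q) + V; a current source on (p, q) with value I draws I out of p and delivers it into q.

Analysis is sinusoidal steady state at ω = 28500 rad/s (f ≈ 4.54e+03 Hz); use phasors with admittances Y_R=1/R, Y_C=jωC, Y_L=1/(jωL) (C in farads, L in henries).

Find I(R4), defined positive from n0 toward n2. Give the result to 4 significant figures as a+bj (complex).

-0.009785-0.0002465j A

Element admittances at ω=28500 rad/s:
  I1: injects 0.884 A into n2 (from n0)
  Y(C1) = 0.000+0.2964j S between n2,n1
  Y(L1) = 0.000-0.009535j S between n2,n1
  Y(C2) = 0.000+0.4047j S between n2,n1
  Y(R1) = 0.5291+0.000j S between n2,n0
  Y(R2) = 0.4329+0.000j S between n2,n0
  Y(R3) = 0.001124+0.000j S between n1,n2
  Y(R4) = 0.0006061+0.000j S between n2,n0
  Y(L2) = 0.000-0.03693j S between n0,n2
  Y(R5) = 0.1031+0.000j S between n0,n1
  Y(R6) = 0.1815+0.000j S between n1,n0
  Y(R7) = 0.2110+0.000j S between n0,n1
  I2: injects 0.0931 A into n0 (from n1)
  Y(R8) = 0.2755+0.000j S between n1,n2
  Y(R9) = 0.0003559+0.000j S between n2,n1
  Y(L3) = 0.000-0.1754j S between n2,n1
  Y(R10) = 0.008065+0.000j S between n0,n2
  I3: injects 0.00271 A into n2 (from n0)
  V1: constraint V(n2)−V(n1) = 46.2
Assemble and solve the 3×3 MNA system:
  V(n1)=-30.05+0.4067j  V(n2)=16.15+0.4067j
  i(V1)=-27.60-23.64j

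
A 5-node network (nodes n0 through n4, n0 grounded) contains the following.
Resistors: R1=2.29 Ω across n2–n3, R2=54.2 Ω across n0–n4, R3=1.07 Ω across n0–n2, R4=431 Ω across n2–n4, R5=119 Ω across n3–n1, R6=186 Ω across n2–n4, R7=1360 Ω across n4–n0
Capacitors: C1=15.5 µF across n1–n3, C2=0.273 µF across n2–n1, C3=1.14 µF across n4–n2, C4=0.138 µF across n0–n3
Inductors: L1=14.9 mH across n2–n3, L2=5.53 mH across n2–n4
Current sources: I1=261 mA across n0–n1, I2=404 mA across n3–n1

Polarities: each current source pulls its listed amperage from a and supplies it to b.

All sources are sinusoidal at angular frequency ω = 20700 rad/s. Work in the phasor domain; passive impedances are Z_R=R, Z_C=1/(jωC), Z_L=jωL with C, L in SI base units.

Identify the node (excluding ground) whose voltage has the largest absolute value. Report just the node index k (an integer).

1

MNA unknowns: 4 node voltages V₁..V_4
R1: Y=0.4367+0.000j on G[2,3]
C1: Y=0.000+0.3209j on G[1,3]
R2: Y=0.01845+0.000j on G[0,4]
C2: Y=0.000+0.005651j on G[2,1]
R3: Y=0.9346+0.000j on G[0,2]
C3: Y=0.000+0.02360j on G[4,2]
C4: Y=0.000+0.002857j on G[0,3]
R4: Y=0.002320+0.000j on G[2,4]
L1: Y=0.000-0.003242j on G[2,3]
R5: Y=0.008403+0.000j on G[3,1]
R6: Y=0.005376+0.000j on G[2,4]
L2: Y=0.000-0.008736j on G[2,4]
I1: z[0]−=0.261, z[1]+=0.261
R7: Y=0.0007353+0.000j on G[4,0]
I2: z[3]−=0.404, z[1]+=0.404
solve → V1=0.8903-2.049j, V2=0.2766-0.004268j, V3=0.8478-0.01352j, V4=0.1267+0.08166j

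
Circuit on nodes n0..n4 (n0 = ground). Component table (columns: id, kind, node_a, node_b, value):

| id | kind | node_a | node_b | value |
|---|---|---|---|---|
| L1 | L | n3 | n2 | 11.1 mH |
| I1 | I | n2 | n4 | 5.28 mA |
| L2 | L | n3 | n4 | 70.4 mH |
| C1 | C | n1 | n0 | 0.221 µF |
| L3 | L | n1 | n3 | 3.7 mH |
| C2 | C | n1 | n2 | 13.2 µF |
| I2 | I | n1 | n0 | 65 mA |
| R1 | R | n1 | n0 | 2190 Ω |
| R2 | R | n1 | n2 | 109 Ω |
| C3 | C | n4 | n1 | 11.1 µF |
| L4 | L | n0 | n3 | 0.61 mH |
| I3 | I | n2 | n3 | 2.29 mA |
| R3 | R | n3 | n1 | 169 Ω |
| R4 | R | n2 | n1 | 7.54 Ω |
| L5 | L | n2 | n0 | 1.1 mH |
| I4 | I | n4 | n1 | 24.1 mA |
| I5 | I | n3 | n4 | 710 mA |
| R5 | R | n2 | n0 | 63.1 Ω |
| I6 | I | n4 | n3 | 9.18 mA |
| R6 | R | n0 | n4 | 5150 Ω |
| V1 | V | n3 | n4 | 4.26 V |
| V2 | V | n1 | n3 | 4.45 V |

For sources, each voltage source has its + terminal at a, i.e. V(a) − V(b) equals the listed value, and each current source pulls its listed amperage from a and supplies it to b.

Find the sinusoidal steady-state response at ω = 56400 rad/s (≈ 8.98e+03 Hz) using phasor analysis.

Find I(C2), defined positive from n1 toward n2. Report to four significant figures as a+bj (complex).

MNA unknowns: 4 node voltages V₁..V_4 plus 2 source currents (V1, V2)
L1: Y=0.000-0.001597j on G[3,2]
I1: z[2]−=0.00528, z[4]+=0.00528
L2: Y=0.000-0.0002519j on G[3,4]
C1: Y=0.000+0.01246j on G[1,0]
L3: Y=0.000-0.004792j on G[1,3]
C2: Y=0.000+0.7445j on G[1,2]
I2: z[1]−=0.065, z[0]+=0.065
R1: Y=0.0004566+0.000j on G[1,0]
R2: Y=0.009174+0.000j on G[1,2]
C3: Y=0.000+0.6260j on G[4,1]
L4: Y=0.000-0.02907j on G[0,3]
I3: z[2]−=0.00229, z[3]+=0.00229
R3: Y=0.005917+0.000j on G[3,1]
R4: Y=0.1326+0.000j on G[2,1]
L5: Y=0.000-0.01612j on G[2,0]
I4: z[4]−=0.0241, z[1]+=0.0241
I5: z[3]−=0.71, z[4]+=0.71
R5: Y=0.01585+0.000j on G[2,0]
I6: z[4]−=0.00918, z[3]+=0.00918
R6: Y=0.0001942+0.000j on G[0,4]
V1: row V3−V4=4.26, i_V1 at 3,4
V2: row V1−V3=4.45, i_V2 at 1,3
solve → V1=2.303-3.166j, V2=2.429-3.148j, V3=-2.147-3.166j, V4=-6.407-3.166j
aux → i_V1=-0.6832-5.452j, i_V2=-0.1031-5.362j

0.01323-0.09384j A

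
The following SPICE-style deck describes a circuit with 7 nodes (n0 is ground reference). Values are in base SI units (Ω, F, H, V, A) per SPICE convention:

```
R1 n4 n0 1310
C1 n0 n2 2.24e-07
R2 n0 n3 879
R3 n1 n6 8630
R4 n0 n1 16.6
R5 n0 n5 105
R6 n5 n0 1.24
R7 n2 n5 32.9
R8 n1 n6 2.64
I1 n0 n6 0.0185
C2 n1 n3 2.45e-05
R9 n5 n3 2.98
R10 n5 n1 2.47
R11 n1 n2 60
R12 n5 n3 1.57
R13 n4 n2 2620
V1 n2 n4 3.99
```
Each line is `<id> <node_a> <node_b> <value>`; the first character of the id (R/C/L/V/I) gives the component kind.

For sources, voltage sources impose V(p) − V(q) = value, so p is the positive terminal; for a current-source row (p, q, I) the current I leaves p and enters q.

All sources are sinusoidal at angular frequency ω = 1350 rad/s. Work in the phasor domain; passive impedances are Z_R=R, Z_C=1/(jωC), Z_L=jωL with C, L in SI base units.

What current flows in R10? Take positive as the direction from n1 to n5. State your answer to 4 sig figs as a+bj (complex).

0.01540-0.001084j A

MNA unknowns: 6 node voltages V₁..V_6 plus 1 source current (V1)
R1: Y=0.0007634+0.000j on G[4,0]
C1: Y=0.000+0.0003024j on G[0,2]
R2: Y=0.001138+0.000j on G[0,3]
R3: Y=0.0001159+0.000j on G[1,6]
R4: Y=0.06024+0.000j on G[0,1]
R5: Y=0.009524+0.000j on G[0,5]
R6: Y=0.8065+0.000j on G[5,0]
R7: Y=0.03040+0.000j on G[2,5]
R8: Y=0.3788+0.000j on G[1,6]
I1: z[0]−=0.0185, z[6]+=0.0185
C2: Y=0.000+0.03308j on G[1,3]
R9: Y=0.3356+0.000j on G[5,3]
R10: Y=0.4049+0.000j on G[5,1]
R11: Y=0.01667+0.000j on G[1,2]
R12: Y=0.6369+0.000j on G[5,3]
R13: Y=0.0003817+0.000j on G[4,2]
V1: row V2−V4=3.99, i_V1 at 2,4
solve → V1=0.05990-0.002528j, V2=0.09845-0.001408j, V3=0.02197+0.001438j, V4=-3.892-0.001408j, V5=0.02186+0.0001494j, V6=0.1087-0.002528j
aux → i_V1=-0.004494-1.075e-06j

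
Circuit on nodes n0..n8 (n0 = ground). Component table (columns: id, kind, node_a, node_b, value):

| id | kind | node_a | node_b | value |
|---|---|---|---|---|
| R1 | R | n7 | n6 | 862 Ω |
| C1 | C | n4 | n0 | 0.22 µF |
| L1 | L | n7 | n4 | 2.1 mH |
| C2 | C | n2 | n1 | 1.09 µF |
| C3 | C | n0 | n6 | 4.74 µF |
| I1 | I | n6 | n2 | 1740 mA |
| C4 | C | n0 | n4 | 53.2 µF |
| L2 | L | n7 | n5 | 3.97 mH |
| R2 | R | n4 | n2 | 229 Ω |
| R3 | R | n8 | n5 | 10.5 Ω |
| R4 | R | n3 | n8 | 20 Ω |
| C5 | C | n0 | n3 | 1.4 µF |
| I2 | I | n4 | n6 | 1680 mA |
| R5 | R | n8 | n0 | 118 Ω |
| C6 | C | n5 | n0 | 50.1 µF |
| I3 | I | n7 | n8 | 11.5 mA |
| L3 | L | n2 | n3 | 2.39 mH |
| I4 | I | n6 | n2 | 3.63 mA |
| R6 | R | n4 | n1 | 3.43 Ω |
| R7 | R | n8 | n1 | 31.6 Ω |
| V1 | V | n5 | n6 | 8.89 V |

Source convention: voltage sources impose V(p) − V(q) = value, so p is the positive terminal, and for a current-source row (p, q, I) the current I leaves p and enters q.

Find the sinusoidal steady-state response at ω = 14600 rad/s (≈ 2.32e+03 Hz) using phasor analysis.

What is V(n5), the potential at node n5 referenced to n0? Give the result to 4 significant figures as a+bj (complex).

MNA unknowns: 8 node voltages V₁..V_8 plus 1 source current (V1)
R1: Y=0.001160+0.000j on G[7,6]
C1: Y=0.000+0.003212j on G[4,0]
L1: Y=0.000-0.03262j on G[7,4]
C2: Y=0.000+0.01591j on G[2,1]
C3: Y=0.000+0.06920j on G[0,6]
I1: z[6]−=1.74, z[2]+=1.74
C4: Y=0.000+0.7767j on G[0,4]
L2: Y=0.000-0.01725j on G[7,5]
R2: Y=0.004367+0.000j on G[4,2]
R3: Y=0.09524+0.000j on G[8,5]
R4: Y=0.05000+0.000j on G[3,8]
C5: Y=0.000+0.02044j on G[0,3]
I2: z[4]−=1.68, z[6]+=1.68
R5: Y=0.008475+0.000j on G[8,0]
C6: Y=0.000+0.7315j on G[5,0]
I3: z[7]−=0.0115, z[8]+=0.0115
L3: Y=0.000-0.02866j on G[2,3]
I4: z[6]−=0.00363, z[2]+=0.00363
R6: Y=0.2915+0.000j on G[4,1]
R7: Y=0.03165+0.000j on G[8,1]
V1: row V5−V6=8.89, i_V1 at 5,6
solve → V1=0.5262+3.622j, V2=59.90+19.26j, V3=24.29-41.25j, V4=0.7343+1.959j, V5=-0.4516-0.7871j, V6=-9.342-0.7871j, V7=0.3552+0.5530j, V8=6.473-10.91j
aux → i_V1=0.1068-0.6480j

-0.4516-0.7871j V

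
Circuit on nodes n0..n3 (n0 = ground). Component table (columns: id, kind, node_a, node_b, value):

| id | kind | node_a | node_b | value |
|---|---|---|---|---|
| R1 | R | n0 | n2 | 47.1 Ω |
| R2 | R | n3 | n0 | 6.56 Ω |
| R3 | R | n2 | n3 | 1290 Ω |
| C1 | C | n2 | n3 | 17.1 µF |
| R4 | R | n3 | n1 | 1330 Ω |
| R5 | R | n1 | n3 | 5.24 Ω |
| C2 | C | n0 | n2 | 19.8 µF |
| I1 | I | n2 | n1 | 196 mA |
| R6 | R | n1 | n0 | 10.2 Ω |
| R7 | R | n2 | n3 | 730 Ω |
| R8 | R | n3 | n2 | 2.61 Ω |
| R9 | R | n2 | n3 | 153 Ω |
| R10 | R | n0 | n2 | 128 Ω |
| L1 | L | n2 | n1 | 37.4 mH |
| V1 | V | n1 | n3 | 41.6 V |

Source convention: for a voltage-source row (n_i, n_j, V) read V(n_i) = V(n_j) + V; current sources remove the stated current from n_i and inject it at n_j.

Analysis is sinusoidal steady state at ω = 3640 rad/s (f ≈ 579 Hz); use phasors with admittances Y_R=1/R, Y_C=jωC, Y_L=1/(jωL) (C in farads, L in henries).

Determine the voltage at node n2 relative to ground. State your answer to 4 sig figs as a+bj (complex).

Element admittances at ω=3640 rad/s:
  Y(R1) = 0.02123+0.000j S between n0,n2
  Y(R2) = 0.1524+0.000j S between n3,n0
  Y(R3) = 0.0007752+0.000j S between n2,n3
  Y(C1) = 0.000+0.06224j S between n2,n3
  Y(R4) = 0.0007519+0.000j S between n3,n1
  Y(R5) = 0.1908+0.000j S between n1,n3
  Y(C2) = 0.000+0.07207j S between n0,n2
  I1: injects 0.196 A into n1 (from n2)
  Y(R6) = 0.09804+0.000j S between n1,n0
  Y(R7) = 0.001370+0.000j S between n2,n3
  Y(R8) = 0.3831+0.000j S between n3,n2
  Y(R9) = 0.006536+0.000j S between n2,n3
  Y(R10) = 0.007812+0.000j S between n0,n2
  Y(L1) = 0.000-0.007346j S between n2,n1
  V1: constraint V(n1)−V(n3) = 41.6
Assemble and solve the 4×4 MNA system:
  V(n1)=27.93+3.083j  V(n2)=-12.36+4.090j  V(n3)=-13.67+3.083j
  i(V1)=-10.50-0.006286j

-12.36+4.090j V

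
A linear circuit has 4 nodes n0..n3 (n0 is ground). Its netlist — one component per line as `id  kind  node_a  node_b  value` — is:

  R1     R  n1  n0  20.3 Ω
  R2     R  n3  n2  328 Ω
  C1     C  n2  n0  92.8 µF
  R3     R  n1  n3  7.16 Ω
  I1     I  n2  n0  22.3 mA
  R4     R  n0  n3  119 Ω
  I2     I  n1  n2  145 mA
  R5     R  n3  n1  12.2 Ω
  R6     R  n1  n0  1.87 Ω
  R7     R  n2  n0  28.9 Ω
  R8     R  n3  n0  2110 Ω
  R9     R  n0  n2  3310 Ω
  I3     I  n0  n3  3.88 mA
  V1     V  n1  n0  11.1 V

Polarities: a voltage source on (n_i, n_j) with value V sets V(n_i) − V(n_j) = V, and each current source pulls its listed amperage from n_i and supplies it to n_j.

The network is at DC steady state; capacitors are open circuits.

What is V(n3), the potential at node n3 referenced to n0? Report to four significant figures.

10.60 V

Element admittances at DC:
  Y(R1) = 0.04926 S between n1,n0
  Y(R2) = 0.003049 S between n3,n2
  Y(C1) = 0.000 S between n2,n0
  Y(R3) = 0.1397 S between n1,n3
  I1: injects 0.0223 A into n0 (from n2)
  Y(R4) = 0.008403 S between n0,n3
  I2: injects 0.145 A into n2 (from n1)
  Y(R5) = 0.08197 S between n3,n1
  Y(R6) = 0.5348 S between n1,n0
  Y(R7) = 0.03460 S between n2,n0
  Y(R8) = 0.0004739 S between n3,n0
  Y(R9) = 0.0003021 S between n0,n2
  I3: injects 0.00388 A into n3 (from n0)
  V1: constraint V(n1)−V(n0) = 11.1
Assemble and solve the 4×4 MNA system:
  V(n1)=11.10  V(n2)=4.085  V(n3)=10.60
  i(V1)=-6.738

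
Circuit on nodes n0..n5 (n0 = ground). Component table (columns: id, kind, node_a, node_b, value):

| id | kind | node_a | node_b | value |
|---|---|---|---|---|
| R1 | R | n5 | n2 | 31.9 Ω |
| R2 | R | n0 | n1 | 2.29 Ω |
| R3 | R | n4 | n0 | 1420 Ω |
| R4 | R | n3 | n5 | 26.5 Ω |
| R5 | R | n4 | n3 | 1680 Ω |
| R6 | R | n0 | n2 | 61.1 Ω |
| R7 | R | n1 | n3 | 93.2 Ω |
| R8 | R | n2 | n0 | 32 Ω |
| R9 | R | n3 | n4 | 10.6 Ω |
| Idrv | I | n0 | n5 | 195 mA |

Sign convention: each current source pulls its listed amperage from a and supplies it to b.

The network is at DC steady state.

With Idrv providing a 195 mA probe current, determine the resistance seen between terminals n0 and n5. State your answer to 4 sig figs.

R_eq = 36.33 Ω

Apply KCL at each of the 5 non-ground nodes and solve the resulting linear system.
Node n1: branches {R2, R7} → V_1 = 0.1311
Node n2: branches {R1, R6, R8} → V_2 = 2.813
Node n3: branches {R4, R5, R7, R9} → V_3 = 5.467
Node n4: branches {R3, R5, R9} → V_4 = 5.426
Node n5: branches {R1, R4, Idrv} → V_5 = 7.085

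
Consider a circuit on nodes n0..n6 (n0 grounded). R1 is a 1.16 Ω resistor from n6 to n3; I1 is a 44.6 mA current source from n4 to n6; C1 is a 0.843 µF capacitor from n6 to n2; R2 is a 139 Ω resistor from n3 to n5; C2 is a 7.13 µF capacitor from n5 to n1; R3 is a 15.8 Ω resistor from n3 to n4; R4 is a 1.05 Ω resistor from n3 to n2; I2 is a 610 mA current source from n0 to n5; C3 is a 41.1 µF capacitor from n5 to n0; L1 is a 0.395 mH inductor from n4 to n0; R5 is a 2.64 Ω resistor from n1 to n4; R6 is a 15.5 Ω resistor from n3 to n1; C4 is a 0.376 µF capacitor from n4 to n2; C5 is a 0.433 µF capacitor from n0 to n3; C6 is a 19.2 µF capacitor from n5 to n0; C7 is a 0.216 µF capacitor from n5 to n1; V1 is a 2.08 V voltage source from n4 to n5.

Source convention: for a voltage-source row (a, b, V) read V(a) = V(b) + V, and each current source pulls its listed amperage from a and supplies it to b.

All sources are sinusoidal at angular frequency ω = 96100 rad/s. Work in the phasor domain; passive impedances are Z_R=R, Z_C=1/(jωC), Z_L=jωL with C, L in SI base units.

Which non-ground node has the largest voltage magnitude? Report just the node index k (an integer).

4

MNA unknowns: 6 node voltages V₁..V_6 plus 1 source current (V1)
R1: Y=0.8621+0.000j on G[6,3]
I1: z[4]−=0.0446, z[6]+=0.0446
C1: Y=0.000+0.08101j on G[6,2]
R2: Y=0.007194+0.000j on G[3,5]
C2: Y=0.000+0.6852j on G[5,1]
R3: Y=0.06329+0.000j on G[3,4]
R4: Y=0.9524+0.000j on G[3,2]
I2: z[0]−=0.61, z[5]+=0.61
C3: Y=0.000+3.950j on G[5,0]
L1: Y=0.000-0.02634j on G[4,0]
R5: Y=0.3788+0.000j on G[1,4]
R6: Y=0.06452+0.000j on G[3,1]
C4: Y=0.000+0.03613j on G[4,2]
C5: Y=0.000+0.04161j on G[0,3]
C6: Y=0.000+1.845j on G[5,0]
C7: Y=0.000+0.02076j on G[5,1]
V1: row V4−V5=2.08, i_V1 at 4,5
solve → V1=0.5160-1.004j, V2=1.190-0.6267j, V3=1.207-0.6659j, V4=2.081-0.1009j, V5=0.0007956-0.1009j, V6=1.254-0.6719j
aux → i_V1=-0.6710-0.3550j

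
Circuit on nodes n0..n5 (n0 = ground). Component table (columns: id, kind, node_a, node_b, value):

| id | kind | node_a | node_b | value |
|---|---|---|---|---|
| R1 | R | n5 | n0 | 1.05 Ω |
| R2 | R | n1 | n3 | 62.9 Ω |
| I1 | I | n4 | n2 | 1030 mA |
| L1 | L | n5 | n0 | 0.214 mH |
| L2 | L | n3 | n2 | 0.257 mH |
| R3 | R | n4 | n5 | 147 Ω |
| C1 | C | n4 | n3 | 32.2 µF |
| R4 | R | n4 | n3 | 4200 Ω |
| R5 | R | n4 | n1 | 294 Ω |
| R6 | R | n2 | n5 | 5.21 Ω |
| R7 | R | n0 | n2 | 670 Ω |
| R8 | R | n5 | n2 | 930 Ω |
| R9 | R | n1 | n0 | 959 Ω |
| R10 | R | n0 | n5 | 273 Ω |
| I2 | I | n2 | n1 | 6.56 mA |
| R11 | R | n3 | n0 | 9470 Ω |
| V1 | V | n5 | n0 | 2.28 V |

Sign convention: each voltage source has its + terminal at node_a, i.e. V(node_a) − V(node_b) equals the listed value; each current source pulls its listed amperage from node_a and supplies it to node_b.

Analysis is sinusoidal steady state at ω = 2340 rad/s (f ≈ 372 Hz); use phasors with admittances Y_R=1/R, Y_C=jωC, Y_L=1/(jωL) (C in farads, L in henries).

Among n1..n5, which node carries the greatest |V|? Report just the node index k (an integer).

4

Element admittances at ω=2340 rad/s:
  Y(R1) = 0.9524+0.000j S between n5,n0
  Y(R2) = 0.01590+0.000j S between n1,n3
  I1: injects 1.03 A into n2 (from n4)
  Y(L1) = 0.000-1.997j S between n5,n0
  Y(L2) = 0.000-1.663j S between n3,n2
  Y(R3) = 0.006803+0.000j S between n4,n5
  Y(C1) = 0.000+0.07535j S between n4,n3
  Y(R4) = 0.0002381+0.000j S between n4,n3
  Y(R5) = 0.003401+0.000j S between n4,n1
  Y(R6) = 0.1919+0.000j S between n2,n5
  Y(R7) = 0.001493+0.000j S between n0,n2
  Y(R8) = 0.001075+0.000j S between n5,n2
  Y(R9) = 0.001043+0.000j S between n1,n0
  Y(R10) = 0.003663+0.000j S between n0,n5
  I2: injects 0.00656 A into n1 (from n2)
  Y(R11) = 0.0001056+0.000j S between n3,n0
  V1: constraint V(n5)−V(n0) = 2.28
Assemble and solve the 6×6 MNA system:
  V(n1)=2.279+1.252j  V(n2)=2.305-0.4398j  V(n3)=2.356-1.050j  V(n4)=0.6909+12.40j  V(n5)=2.280+0.000j
  i(V1)=-2.186+4.553j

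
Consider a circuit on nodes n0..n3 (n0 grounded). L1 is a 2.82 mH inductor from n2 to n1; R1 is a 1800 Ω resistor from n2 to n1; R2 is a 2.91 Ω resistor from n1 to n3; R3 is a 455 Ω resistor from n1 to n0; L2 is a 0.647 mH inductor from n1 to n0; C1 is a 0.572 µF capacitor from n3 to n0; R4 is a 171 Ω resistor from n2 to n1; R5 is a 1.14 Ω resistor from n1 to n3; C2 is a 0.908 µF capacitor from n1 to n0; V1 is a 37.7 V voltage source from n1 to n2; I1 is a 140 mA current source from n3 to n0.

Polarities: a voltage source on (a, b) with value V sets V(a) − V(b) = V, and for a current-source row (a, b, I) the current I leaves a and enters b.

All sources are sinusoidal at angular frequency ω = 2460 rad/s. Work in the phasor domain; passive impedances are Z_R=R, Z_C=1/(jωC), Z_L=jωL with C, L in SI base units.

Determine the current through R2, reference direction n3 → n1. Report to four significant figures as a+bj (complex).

-0.03950+4.594e-05j A

Apply KCL at each of the 3 non-ground nodes and solve the resulting linear system.
Node n1: branches {L1, R1, R2, R3, L2, R4, R5, C2, V1} → V_1 = -0.001047-0.2241j
Node n2: branches {L1, R1, R4, V1} → V_2 = -37.70-0.2241j
Node n3: branches {R2, C1, R5, I1} → V_3 = -0.1160-0.2240j
Source currents: i(V1)=-0.2414+5.434j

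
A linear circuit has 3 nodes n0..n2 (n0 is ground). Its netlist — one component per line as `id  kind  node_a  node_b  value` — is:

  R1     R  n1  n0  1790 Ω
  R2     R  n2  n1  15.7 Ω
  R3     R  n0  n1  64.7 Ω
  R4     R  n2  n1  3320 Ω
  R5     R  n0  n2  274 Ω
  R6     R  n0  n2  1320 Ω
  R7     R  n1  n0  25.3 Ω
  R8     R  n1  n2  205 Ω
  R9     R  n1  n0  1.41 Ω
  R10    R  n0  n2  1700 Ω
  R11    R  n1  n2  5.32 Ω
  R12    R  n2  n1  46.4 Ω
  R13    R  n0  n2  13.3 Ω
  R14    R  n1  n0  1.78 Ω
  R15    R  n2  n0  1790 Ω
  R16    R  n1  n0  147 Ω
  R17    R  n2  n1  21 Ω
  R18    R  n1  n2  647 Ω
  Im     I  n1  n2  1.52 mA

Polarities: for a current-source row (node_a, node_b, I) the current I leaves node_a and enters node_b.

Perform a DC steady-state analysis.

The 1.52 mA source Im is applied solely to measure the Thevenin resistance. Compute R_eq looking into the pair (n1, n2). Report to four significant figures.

R_eq = 2.477 Ω

Apply KCL at each of the 2 non-ground nodes and solve the resulting linear system.
Node n1: branches {R1, R2, R3, R4, R7, R8, R9, R11, R12, R14, R16, R17, R18, Im} → V_1 = -0.0002150
Node n2: branches {R2, R4, R5, R6, R8, R10, R11, R12, R13, R15, R17, R18, Im} → V_2 = 0.003550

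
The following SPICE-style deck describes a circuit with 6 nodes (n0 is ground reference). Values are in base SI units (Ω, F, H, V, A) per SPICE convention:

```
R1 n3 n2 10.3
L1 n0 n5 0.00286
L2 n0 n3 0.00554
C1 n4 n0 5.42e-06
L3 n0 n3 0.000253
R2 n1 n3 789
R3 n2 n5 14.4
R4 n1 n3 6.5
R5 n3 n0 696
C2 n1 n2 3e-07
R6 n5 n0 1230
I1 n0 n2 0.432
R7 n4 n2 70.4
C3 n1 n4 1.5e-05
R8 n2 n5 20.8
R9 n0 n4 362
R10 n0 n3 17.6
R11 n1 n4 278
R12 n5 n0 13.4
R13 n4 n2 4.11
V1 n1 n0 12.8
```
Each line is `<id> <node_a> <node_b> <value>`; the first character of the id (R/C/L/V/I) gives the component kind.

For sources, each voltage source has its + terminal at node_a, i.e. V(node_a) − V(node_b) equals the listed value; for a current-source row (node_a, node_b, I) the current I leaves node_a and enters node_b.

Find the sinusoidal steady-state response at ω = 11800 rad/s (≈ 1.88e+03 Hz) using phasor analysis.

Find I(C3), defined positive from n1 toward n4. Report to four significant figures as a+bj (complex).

Element admittances at ω=11800 rad/s:
  Y(R1) = 0.09709+0.000j S between n3,n2
  Y(L1) = 0.000-0.02963j S between n0,n5
  Y(L2) = 0.000-0.01530j S between n0,n3
  Y(C1) = 0.000+0.06396j S between n4,n0
  Y(L3) = 0.000-0.3350j S between n0,n3
  Y(R2) = 0.001267+0.000j S between n1,n3
  Y(R3) = 0.06944+0.000j S between n2,n5
  Y(R4) = 0.1538+0.000j S between n1,n3
  Y(R5) = 0.001437+0.000j S between n3,n0
  Y(C2) = 0.000+0.003540j S between n1,n2
  Y(R6) = 0.0008130+0.000j S between n5,n0
  I1: injects 0.432 A into n2 (from n0)
  Y(R7) = 0.01420+0.000j S between n4,n2
  Y(C3) = 0.000+0.1770j S between n1,n4
  Y(R8) = 0.04808+0.000j S between n2,n5
  Y(R9) = 0.002762+0.000j S between n0,n4
  Y(R10) = 0.05682+0.000j S between n0,n3
  Y(R11) = 0.003597+0.000j S between n1,n4
  Y(R12) = 0.07463+0.000j S between n5,n0
  Y(R13) = 0.2433+0.000j S between n4,n2
  V1: constraint V(n1)−V(n0) = 12.8
Assemble and solve the 6×6 MNA system:
  V(n1)=12.80+0.000j  V(n2)=8.367+2.685j  V(n3)=3.548+4.843j  V(n4)=10.13+1.958j  V(n5)=4.733+2.362j
  i(V1)=-1.801+0.2696j

0.3466+0.4730j A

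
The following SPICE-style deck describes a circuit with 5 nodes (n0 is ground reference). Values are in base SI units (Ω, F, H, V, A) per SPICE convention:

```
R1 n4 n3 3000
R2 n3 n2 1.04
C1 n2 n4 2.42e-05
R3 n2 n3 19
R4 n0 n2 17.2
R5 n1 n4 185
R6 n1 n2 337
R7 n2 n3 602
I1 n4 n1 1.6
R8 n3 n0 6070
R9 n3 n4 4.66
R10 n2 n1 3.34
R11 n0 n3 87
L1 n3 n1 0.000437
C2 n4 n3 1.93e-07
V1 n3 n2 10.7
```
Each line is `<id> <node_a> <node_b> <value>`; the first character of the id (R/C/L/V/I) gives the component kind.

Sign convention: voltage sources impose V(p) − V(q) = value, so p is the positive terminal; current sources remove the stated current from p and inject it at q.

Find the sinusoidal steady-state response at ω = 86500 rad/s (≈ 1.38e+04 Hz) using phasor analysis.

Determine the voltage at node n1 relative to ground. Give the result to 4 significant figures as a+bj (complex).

3.454-0.4750j V

Element admittances at ω=86500 rad/s:
  Y(R1) = 0.0003333+0.000j S between n4,n3
  Y(R2) = 0.9615+0.000j S between n3,n2
  Y(C1) = 0.000+2.093j S between n2,n4
  Y(R3) = 0.05263+0.000j S between n2,n3
  Y(R4) = 0.05814+0.000j S between n0,n2
  Y(R5) = 0.005405+0.000j S between n1,n4
  Y(R6) = 0.002967+0.000j S between n1,n2
  Y(R7) = 0.001661+0.000j S between n2,n3
  I1: injects 1.6 A into n1 (from n4)
  Y(R8) = 0.0001647+0.000j S between n3,n0
  Y(R9) = 0.2146+0.000j S between n3,n4
  Y(R10) = 0.2994+0.000j S between n2,n1
  Y(R11) = 0.01149+0.000j S between n0,n3
  Y(L1) = 0.000-0.02645j S between n3,n1
  Y(C2) = 0.000+0.01669j S between n4,n3
  V1: constraint V(n3)−V(n2) = 10.7
Assemble and solve the 5×5 MNA system:
  V(n1)=3.454-0.4750j  V(n2)=-1.787+0.000j  V(n3)=8.913+0.000j  V(n4)=-1.669-0.3327j
  i(V1)=-13.25-0.1038j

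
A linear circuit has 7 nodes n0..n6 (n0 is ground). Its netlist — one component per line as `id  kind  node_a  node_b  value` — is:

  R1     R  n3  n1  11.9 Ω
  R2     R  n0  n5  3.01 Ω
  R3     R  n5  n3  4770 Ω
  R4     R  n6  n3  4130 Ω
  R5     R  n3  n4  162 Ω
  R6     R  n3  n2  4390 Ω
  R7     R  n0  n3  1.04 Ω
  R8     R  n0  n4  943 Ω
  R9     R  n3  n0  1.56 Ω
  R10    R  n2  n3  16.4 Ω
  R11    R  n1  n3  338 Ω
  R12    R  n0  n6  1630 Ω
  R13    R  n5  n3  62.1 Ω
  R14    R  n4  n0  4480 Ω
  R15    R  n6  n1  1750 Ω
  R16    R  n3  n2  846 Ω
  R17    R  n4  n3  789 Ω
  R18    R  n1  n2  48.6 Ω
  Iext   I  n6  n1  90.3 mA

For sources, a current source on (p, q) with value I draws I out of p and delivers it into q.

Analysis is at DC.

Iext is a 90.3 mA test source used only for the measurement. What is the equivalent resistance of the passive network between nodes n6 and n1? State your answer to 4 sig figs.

Element admittances at DC:
  Y(R1) = 0.08403 S between n3,n1
  Y(R2) = 0.3322 S between n0,n5
  Y(R3) = 0.0002096 S between n5,n3
  Y(R4) = 0.0002421 S between n6,n3
  Y(R5) = 0.006173 S between n3,n4
  Y(R6) = 0.0002278 S between n3,n2
  Y(R7) = 0.9615 S between n0,n3
  Y(R8) = 0.001060 S between n0,n4
  Y(R9) = 0.6410 S between n3,n0
  Y(R10) = 0.06098 S between n2,n3
  Y(R11) = 0.002959 S between n1,n3
  Y(R12) = 0.0006135 S between n0,n6
  Y(R13) = 0.01610 S between n5,n3
  Y(R14) = 0.0002232 S between n4,n0
  Y(R15) = 0.0005714 S between n6,n1
  Y(R16) = 0.001182 S between n3,n2
  Y(R17) = 0.001267 S between n4,n3
  Y(R18) = 0.02058 S between n1,n2
  Iext: injects 0.0903 A into n1 (from n6)
Assemble and solve the 6×6 MNA system:
  V(n1)=0.5505  V(n2)=0.1545  V(n3)=0.02389  V(n4)=0.02037  V(n5)=0.001118  V(n6)=-63.05

R_eq = 704.4 Ω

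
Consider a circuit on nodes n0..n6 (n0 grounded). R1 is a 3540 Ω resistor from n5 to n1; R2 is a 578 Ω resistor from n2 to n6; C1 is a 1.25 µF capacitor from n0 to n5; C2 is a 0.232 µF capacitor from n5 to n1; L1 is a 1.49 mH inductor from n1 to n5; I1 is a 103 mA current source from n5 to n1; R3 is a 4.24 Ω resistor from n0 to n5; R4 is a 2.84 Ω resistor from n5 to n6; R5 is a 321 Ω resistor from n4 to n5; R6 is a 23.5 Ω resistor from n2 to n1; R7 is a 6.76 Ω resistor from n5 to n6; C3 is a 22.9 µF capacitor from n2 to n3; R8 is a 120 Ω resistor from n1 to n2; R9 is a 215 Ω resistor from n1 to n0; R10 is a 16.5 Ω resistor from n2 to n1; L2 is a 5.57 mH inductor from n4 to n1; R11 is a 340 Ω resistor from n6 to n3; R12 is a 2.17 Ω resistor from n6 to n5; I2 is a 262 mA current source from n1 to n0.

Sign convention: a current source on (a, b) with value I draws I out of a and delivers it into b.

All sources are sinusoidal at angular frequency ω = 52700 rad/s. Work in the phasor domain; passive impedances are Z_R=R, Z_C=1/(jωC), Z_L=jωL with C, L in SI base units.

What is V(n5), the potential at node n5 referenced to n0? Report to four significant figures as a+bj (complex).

Element admittances at ω=52700 rad/s:
  Y(R1) = 0.0002825+0.000j S between n5,n1
  Y(R2) = 0.001730+0.000j S between n2,n6
  Y(C1) = 0.000+0.06588j S between n0,n5
  Y(C2) = 0.000+0.01223j S between n5,n1
  Y(L1) = 0.000-0.01274j S between n1,n5
  I1: injects 0.103 A into n1 (from n5)
  Y(R3) = 0.2358+0.000j S between n0,n5
  Y(R4) = 0.3521+0.000j S between n5,n6
  Y(R5) = 0.003115+0.000j S between n4,n5
  Y(R6) = 0.04255+0.000j S between n2,n1
  Y(R7) = 0.1479+0.000j S between n5,n6
  Y(C3) = 0.000+1.207j S between n2,n3
  Y(R8) = 0.008333+0.000j S between n1,n2
  Y(R9) = 0.004651+0.000j S between n1,n0
  Y(R10) = 0.06061+0.000j S between n2,n1
  Y(L2) = 0.000-0.003407j S between n4,n1
  Y(R11) = 0.002941+0.000j S between n6,n3
  Y(R12) = 0.4608+0.000j S between n6,n5
  I2: injects 0.262 A into n0 (from n1)
Assemble and solve the 6×6 MNA system:
  V(n1)=-14.29-2.355j  V(n2)=-13.75-2.250j  V(n3)=-13.74-2.282j  V(n4)=-9.428+5.574j  V(n5)=-0.7570+0.2579j  V(n6)=-0.8199+0.2457j

-0.7570+0.2579j V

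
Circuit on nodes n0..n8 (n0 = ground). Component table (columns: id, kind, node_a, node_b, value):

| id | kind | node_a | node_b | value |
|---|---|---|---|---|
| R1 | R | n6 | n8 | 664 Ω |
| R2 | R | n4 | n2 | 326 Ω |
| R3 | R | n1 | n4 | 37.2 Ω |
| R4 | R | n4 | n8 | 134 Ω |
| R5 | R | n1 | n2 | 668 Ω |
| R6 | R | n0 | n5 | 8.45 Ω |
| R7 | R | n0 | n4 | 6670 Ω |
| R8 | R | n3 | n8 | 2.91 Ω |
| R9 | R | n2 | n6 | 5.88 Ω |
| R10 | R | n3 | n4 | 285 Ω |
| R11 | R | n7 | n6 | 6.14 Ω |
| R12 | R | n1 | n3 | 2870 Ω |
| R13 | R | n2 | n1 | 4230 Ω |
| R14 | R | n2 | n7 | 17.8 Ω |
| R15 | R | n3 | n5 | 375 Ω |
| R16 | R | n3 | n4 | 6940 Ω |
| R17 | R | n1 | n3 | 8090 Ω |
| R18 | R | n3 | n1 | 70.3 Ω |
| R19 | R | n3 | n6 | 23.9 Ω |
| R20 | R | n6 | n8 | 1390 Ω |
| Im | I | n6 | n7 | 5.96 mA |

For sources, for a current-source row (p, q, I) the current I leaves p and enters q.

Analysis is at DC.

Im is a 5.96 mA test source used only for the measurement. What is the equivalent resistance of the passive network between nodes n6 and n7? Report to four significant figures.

R_eq = 4.870 Ω

Element admittances at DC:
  Y(R1) = 0.001506 S between n6,n8
  Y(R2) = 0.003067 S between n4,n2
  Y(R3) = 0.02688 S between n1,n4
  Y(R4) = 0.007463 S between n4,n8
  Y(R5) = 0.001497 S between n1,n2
  Y(R6) = 0.1183 S between n0,n5
  Y(R7) = 0.0001499 S between n0,n4
  Y(R8) = 0.3436 S between n3,n8
  Y(R9) = 0.1701 S between n2,n6
  Y(R10) = 0.003509 S between n3,n4
  Y(R11) = 0.1629 S between n7,n6
  Y(R12) = 0.0003484 S between n1,n3
  Y(R13) = 0.0002364 S between n2,n1
  Y(R14) = 0.05618 S between n2,n7
  Y(R15) = 0.002667 S between n3,n5
  Y(R16) = 0.0001441 S between n3,n4
  Y(R17) = 0.0001236 S between n1,n3
  Y(R18) = 0.01422 S between n3,n1
  Y(R19) = 0.04184 S between n3,n6
  Y(R20) = 0.0007194 S between n6,n8
  Im: injects 0.00596 A into n7 (from n6)
Assemble and solve the 8×8 MNA system:
  V(n1)=0.0008853  V(n2)=0.006439  V(n3)=-6.002e-05  V(n4)=0.001044  V(n5)=-1.323e-06  V(n6)=-0.0006531  V(n7)=0.02837  V(n8)=-4.044e-05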